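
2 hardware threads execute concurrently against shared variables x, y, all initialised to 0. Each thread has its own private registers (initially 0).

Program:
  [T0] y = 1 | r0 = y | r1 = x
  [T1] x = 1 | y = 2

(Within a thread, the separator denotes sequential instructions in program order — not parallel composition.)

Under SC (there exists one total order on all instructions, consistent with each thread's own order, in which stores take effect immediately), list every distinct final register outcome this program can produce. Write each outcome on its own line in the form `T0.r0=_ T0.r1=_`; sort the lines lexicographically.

T0.r0=1 T0.r1=0
T0.r0=1 T0.r1=1
T0.r0=2 T0.r1=1

outcome vector order: (T0.r0,T0.r1)
|SC outcomes| = 3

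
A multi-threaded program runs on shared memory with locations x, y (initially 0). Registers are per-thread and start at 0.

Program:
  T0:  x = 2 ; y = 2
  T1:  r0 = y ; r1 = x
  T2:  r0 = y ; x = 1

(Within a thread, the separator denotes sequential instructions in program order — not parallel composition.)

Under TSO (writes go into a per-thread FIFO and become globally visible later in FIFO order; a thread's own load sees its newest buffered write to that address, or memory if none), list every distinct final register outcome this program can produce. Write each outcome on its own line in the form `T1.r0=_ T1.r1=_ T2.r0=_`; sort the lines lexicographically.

outcome vector order: (T1.r0,T1.r1,T2.r0)
|TSO outcomes| = 10

T1.r0=0 T1.r1=0 T2.r0=0
T1.r0=0 T1.r1=0 T2.r0=2
T1.r0=0 T1.r1=1 T2.r0=0
T1.r0=0 T1.r1=1 T2.r0=2
T1.r0=0 T1.r1=2 T2.r0=0
T1.r0=0 T1.r1=2 T2.r0=2
T1.r0=2 T1.r1=1 T2.r0=0
T1.r0=2 T1.r1=1 T2.r0=2
T1.r0=2 T1.r1=2 T2.r0=0
T1.r0=2 T1.r1=2 T2.r0=2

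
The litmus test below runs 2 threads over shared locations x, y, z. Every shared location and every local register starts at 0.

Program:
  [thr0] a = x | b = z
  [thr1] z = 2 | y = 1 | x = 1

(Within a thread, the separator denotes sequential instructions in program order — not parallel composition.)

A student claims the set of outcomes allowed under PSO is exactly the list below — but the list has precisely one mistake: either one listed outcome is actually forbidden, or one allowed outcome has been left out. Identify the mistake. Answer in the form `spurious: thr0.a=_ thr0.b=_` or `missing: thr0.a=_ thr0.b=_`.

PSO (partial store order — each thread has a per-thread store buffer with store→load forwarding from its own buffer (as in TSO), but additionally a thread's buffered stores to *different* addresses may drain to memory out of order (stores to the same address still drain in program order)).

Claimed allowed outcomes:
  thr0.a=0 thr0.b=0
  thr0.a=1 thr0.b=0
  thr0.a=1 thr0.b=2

outcome vector order: (thr0.a,thr0.b)
under PSO → <0 0> <0 2> <1 0> <1 2>
PSO∖claimed = {<0 2>}

missing: thr0.a=0 thr0.b=2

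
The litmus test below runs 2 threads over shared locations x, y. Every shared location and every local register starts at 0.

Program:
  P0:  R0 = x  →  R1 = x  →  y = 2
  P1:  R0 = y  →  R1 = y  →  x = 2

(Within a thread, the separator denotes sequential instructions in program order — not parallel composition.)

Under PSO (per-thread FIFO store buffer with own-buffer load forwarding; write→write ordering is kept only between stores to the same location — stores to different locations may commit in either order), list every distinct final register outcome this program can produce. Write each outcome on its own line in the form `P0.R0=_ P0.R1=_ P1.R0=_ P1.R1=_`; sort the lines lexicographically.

outcome vector order: (P0.R0,P0.R1,P1.R0,P1.R1)
|PSO outcomes| = 5

P0.R0=0 P0.R1=0 P1.R0=0 P1.R1=0
P0.R0=0 P0.R1=0 P1.R0=0 P1.R1=2
P0.R0=0 P0.R1=0 P1.R0=2 P1.R1=2
P0.R0=0 P0.R1=2 P1.R0=0 P1.R1=0
P0.R0=2 P0.R1=2 P1.R0=0 P1.R1=0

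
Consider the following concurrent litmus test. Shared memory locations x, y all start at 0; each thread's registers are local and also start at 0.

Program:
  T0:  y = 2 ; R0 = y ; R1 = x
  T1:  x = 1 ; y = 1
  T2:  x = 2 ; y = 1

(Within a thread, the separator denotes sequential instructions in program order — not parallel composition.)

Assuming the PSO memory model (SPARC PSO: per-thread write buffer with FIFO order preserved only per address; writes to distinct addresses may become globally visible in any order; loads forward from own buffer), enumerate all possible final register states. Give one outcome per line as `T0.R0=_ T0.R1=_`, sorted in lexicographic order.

outcome vector order: (T0.R0,T0.R1)
|PSO outcomes| = 6

T0.R0=1 T0.R1=0
T0.R0=1 T0.R1=1
T0.R0=1 T0.R1=2
T0.R0=2 T0.R1=0
T0.R0=2 T0.R1=1
T0.R0=2 T0.R1=2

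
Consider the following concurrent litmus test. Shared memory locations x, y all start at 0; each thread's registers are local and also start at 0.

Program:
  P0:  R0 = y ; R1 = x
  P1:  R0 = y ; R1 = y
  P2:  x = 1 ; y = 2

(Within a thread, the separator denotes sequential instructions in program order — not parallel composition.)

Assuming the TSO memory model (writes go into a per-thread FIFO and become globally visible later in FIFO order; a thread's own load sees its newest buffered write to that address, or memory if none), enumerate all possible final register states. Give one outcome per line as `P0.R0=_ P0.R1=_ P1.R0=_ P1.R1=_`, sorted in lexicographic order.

P0.R0=0 P0.R1=0 P1.R0=0 P1.R1=0
P0.R0=0 P0.R1=0 P1.R0=0 P1.R1=2
P0.R0=0 P0.R1=0 P1.R0=2 P1.R1=2
P0.R0=0 P0.R1=1 P1.R0=0 P1.R1=0
P0.R0=0 P0.R1=1 P1.R0=0 P1.R1=2
P0.R0=0 P0.R1=1 P1.R0=2 P1.R1=2
P0.R0=2 P0.R1=1 P1.R0=0 P1.R1=0
P0.R0=2 P0.R1=1 P1.R0=0 P1.R1=2
P0.R0=2 P0.R1=1 P1.R0=2 P1.R1=2

outcome vector order: (P0.R0,P0.R1,P1.R0,P1.R1)
|TSO outcomes| = 9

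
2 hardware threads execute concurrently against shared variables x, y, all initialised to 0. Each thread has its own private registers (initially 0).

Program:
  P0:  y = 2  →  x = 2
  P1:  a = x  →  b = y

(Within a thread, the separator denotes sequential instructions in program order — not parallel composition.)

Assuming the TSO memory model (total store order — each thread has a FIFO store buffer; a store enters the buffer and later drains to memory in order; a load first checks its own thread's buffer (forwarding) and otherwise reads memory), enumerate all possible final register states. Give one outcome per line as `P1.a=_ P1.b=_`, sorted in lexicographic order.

P1.a=0 P1.b=0
P1.a=0 P1.b=2
P1.a=2 P1.b=2

outcome vector order: (P1.a,P1.b)
|TSO outcomes| = 3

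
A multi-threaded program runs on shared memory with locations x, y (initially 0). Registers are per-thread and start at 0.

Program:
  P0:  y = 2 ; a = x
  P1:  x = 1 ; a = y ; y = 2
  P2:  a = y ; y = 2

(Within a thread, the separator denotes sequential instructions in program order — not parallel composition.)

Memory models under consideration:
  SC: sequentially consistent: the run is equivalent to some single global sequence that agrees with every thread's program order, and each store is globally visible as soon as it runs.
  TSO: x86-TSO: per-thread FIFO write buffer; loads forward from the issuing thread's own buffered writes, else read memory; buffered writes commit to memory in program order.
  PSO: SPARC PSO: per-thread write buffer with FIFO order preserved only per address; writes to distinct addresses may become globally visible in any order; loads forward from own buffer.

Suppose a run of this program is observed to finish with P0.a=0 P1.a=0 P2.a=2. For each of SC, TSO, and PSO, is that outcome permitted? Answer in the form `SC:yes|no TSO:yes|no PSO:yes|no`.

outcome vector order: (P0.a,P1.a,P2.a)
under SC → <0 2 0>, <0 2 2>, <1 0 0>, <1 0 2>, <1 2 0>, <1 2 2>
under TSO → <0 0 0>, <0 0 2>, <0 2 0>, <0 2 2>, <1 0 0>, <1 0 2>, <1 2 0>, <1 2 2>
under PSO → <0 0 0>, <0 0 2>, <0 2 0>, <0 2 2>, <1 0 0>, <1 0 2>, <1 2 0>, <1 2 2>
target <0 0 2> ∈ {TSO,PSO}

SC:no TSO:yes PSO:yes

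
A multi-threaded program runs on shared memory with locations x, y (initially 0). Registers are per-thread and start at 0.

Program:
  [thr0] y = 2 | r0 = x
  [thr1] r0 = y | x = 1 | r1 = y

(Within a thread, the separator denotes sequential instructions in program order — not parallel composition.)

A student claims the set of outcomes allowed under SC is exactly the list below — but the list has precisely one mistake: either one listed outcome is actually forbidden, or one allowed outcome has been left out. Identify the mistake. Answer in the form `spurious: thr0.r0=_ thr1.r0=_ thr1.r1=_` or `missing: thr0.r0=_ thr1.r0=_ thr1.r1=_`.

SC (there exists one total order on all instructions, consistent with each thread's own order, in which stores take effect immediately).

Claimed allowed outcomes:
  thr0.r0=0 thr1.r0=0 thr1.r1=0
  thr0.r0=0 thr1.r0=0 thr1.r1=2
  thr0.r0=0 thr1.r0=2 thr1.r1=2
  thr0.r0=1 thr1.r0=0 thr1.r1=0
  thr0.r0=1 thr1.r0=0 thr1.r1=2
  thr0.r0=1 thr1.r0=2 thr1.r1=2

spurious: thr0.r0=0 thr1.r0=0 thr1.r1=0

outcome vector order: (thr0.r0,thr1.r0,thr1.r1)
under SC → 0/0/2 0/2/2 1/0/0 1/0/2 1/2/2
claimed∖SC = {0/0/0}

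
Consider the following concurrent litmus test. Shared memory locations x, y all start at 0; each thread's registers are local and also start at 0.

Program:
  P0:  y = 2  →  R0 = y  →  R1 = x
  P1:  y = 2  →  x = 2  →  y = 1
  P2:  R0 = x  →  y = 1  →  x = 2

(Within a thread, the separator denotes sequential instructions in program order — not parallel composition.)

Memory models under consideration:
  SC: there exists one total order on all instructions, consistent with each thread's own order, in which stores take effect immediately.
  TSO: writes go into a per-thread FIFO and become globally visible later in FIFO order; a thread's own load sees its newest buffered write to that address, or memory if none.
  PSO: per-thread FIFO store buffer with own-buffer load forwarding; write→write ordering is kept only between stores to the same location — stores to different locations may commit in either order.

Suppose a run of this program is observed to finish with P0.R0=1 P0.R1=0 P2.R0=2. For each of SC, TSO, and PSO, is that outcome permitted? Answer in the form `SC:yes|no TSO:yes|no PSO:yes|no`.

outcome vector order: (P0.R0,P0.R1,P2.R0)
[SC] allowed = {<1 0 0>; <1 2 0>; <1 2 2>; <2 0 0>; <2 0 2>; <2 2 0>; <2 2 2>}
[TSO] allowed = {<1 0 0>; <1 2 0>; <1 2 2>; <2 0 0>; <2 0 2>; <2 2 0>; <2 2 2>}
[PSO] allowed = {<1 0 0>; <1 0 2>; <1 2 0>; <1 2 2>; <2 0 0>; <2 0 2>; <2 2 0>; <2 2 2>}
target <1 0 2> ∈ {PSO}

SC:no TSO:no PSO:yes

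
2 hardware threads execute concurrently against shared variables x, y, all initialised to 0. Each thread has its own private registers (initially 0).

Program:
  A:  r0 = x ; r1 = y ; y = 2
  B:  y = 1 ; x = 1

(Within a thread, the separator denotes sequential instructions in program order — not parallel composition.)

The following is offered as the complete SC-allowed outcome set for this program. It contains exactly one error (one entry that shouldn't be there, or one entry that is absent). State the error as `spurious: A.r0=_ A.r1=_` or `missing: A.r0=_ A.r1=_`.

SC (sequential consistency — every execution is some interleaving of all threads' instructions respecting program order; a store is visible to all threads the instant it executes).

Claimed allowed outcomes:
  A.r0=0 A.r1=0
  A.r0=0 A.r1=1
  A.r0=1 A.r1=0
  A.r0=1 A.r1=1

spurious: A.r0=1 A.r1=0

outcome vector order: (A.r0,A.r1)
under SC → <0 0> <0 1> <1 1>
claimed∖SC = {<1 0>}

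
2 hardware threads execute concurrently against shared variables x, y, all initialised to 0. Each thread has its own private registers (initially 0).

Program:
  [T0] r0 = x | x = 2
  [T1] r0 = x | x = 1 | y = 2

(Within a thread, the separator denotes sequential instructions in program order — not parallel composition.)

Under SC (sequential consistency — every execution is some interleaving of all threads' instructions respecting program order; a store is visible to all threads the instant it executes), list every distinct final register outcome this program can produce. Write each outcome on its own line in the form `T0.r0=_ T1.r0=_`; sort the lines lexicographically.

T0.r0=0 T1.r0=0
T0.r0=0 T1.r0=2
T0.r0=1 T1.r0=0

outcome vector order: (T0.r0,T1.r0)
|SC outcomes| = 3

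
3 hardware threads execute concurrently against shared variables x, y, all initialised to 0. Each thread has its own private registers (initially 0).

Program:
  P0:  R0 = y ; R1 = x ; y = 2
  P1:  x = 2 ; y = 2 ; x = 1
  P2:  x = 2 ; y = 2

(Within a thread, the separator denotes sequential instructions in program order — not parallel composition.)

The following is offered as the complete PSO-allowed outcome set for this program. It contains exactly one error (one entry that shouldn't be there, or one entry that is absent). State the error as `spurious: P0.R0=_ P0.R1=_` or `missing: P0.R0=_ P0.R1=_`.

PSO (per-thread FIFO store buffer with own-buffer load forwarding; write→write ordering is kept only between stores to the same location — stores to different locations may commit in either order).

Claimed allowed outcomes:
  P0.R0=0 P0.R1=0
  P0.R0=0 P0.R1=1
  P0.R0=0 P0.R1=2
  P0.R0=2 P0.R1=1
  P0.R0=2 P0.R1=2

missing: P0.R0=2 P0.R1=0

outcome vector order: (P0.R0,P0.R1)
under PSO → 0/0 0/1 0/2 2/0 2/1 2/2
PSO∖claimed = {2/0}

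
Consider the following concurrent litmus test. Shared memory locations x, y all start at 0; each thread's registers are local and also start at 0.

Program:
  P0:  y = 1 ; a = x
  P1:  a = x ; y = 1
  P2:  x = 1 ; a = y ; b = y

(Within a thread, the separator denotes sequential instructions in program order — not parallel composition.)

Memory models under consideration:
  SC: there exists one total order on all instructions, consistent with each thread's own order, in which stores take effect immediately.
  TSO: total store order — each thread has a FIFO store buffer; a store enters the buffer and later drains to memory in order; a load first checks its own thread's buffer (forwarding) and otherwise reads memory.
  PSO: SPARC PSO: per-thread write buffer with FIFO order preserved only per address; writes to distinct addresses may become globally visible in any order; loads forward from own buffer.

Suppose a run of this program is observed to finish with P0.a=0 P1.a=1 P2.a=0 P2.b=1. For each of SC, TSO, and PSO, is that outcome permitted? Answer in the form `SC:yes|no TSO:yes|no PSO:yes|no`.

SC:no TSO:yes PSO:yes

outcome vector order: (P0.a,P1.a,P2.a,P2.b)
under SC → (0,0,1,1) (0,1,1,1) (1,0,0,0) (1,0,0,1) (1,0,1,1) (1,1,0,0) (1,1,0,1) (1,1,1,1)
under TSO → (0,0,0,0) (0,0,0,1) (0,0,1,1) (0,1,0,0) (0,1,0,1) (0,1,1,1) (1,0,0,0) (1,0,0,1) (1,0,1,1) (1,1,0,0) (1,1,0,1) (1,1,1,1)
under PSO → (0,0,0,0) (0,0,0,1) (0,0,1,1) (0,1,0,0) (0,1,0,1) (0,1,1,1) (1,0,0,0) (1,0,0,1) (1,0,1,1) (1,1,0,0) (1,1,0,1) (1,1,1,1)
target (0,1,0,1) ∈ {TSO,PSO}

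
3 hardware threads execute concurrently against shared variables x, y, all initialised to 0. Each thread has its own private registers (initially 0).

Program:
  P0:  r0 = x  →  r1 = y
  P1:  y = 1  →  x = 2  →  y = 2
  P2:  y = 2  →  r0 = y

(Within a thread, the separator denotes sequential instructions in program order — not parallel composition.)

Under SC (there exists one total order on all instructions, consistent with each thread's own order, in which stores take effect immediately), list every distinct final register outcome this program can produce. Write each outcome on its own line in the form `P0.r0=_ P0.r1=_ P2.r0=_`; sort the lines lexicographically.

P0.r0=0 P0.r1=0 P2.r0=1
P0.r0=0 P0.r1=0 P2.r0=2
P0.r0=0 P0.r1=1 P2.r0=1
P0.r0=0 P0.r1=1 P2.r0=2
P0.r0=0 P0.r1=2 P2.r0=1
P0.r0=0 P0.r1=2 P2.r0=2
P0.r0=2 P0.r1=1 P2.r0=1
P0.r0=2 P0.r1=1 P2.r0=2
P0.r0=2 P0.r1=2 P2.r0=1
P0.r0=2 P0.r1=2 P2.r0=2

outcome vector order: (P0.r0,P0.r1,P2.r0)
|SC outcomes| = 10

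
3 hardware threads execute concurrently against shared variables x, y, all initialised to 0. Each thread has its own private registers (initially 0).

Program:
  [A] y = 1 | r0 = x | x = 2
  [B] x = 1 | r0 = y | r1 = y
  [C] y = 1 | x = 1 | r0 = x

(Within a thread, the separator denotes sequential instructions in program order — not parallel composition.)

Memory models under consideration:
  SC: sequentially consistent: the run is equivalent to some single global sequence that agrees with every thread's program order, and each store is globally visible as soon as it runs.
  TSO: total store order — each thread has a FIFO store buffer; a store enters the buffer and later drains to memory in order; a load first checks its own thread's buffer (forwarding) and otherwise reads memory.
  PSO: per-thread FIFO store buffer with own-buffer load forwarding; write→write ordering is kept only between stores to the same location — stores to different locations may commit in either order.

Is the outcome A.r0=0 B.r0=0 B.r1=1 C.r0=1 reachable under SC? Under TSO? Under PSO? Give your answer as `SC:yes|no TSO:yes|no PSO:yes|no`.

SC:no TSO:yes PSO:yes

outcome vector order: (A.r0,B.r0,B.r1,C.r0)
SC: 8 outcomes — {0111 0112 1001 1002 1011 1012 1111 1112}
TSO: 12 outcomes — {0001 0002 0011 0012 0111 0112 1001 1002 1011 1012 1111 1112}
PSO: 12 outcomes — {0001 0002 0011 0012 0111 0112 1001 1002 1011 1012 1111 1112}
target 0011 ∈ {TSO,PSO}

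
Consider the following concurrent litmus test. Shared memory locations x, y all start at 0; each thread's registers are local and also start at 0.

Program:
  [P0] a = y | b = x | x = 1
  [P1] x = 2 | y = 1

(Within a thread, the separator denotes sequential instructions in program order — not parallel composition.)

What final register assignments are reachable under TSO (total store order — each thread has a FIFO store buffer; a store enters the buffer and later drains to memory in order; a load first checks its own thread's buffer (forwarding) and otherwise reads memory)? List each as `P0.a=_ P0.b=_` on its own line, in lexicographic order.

outcome vector order: (P0.a,P0.b)
|TSO outcomes| = 3

P0.a=0 P0.b=0
P0.a=0 P0.b=2
P0.a=1 P0.b=2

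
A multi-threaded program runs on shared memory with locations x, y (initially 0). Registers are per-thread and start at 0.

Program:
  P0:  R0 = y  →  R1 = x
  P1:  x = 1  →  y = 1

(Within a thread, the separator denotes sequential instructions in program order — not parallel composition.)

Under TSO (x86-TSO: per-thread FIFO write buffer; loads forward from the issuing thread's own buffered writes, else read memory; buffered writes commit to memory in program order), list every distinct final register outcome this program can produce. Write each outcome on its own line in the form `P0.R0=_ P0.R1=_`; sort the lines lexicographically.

P0.R0=0 P0.R1=0
P0.R0=0 P0.R1=1
P0.R0=1 P0.R1=1

outcome vector order: (P0.R0,P0.R1)
|TSO outcomes| = 3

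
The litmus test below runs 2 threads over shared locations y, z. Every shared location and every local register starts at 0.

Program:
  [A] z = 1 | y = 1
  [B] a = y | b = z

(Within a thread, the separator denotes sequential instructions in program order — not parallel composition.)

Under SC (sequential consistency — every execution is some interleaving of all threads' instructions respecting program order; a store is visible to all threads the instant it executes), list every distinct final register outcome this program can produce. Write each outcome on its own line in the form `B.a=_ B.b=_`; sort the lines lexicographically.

B.a=0 B.b=0
B.a=0 B.b=1
B.a=1 B.b=1

outcome vector order: (B.a,B.b)
|SC outcomes| = 3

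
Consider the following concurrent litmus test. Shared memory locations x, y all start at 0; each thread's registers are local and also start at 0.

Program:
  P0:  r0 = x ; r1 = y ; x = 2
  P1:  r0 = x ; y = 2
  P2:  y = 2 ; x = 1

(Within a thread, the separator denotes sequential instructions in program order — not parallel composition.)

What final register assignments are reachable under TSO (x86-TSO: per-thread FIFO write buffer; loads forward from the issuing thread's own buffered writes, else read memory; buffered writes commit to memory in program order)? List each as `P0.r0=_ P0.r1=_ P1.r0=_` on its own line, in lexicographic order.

outcome vector order: (P0.r0,P0.r1,P1.r0)
|TSO outcomes| = 9

P0.r0=0 P0.r1=0 P1.r0=0
P0.r0=0 P0.r1=0 P1.r0=1
P0.r0=0 P0.r1=0 P1.r0=2
P0.r0=0 P0.r1=2 P1.r0=0
P0.r0=0 P0.r1=2 P1.r0=1
P0.r0=0 P0.r1=2 P1.r0=2
P0.r0=1 P0.r1=2 P1.r0=0
P0.r0=1 P0.r1=2 P1.r0=1
P0.r0=1 P0.r1=2 P1.r0=2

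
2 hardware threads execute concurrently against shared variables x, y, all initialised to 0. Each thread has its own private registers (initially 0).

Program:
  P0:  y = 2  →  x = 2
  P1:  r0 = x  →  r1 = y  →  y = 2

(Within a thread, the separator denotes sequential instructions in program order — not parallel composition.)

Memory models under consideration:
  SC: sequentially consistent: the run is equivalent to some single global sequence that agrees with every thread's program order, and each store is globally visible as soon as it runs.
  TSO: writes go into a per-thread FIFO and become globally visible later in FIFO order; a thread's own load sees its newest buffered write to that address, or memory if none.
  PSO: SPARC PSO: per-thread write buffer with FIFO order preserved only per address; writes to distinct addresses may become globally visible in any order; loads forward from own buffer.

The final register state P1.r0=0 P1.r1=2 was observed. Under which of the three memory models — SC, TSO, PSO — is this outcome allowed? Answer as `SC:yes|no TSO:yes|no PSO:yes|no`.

SC:yes TSO:yes PSO:yes

outcome vector order: (P1.r0,P1.r1)
SC (3): 0/0; 0/2; 2/2
TSO (3): 0/0; 0/2; 2/2
PSO (4): 0/0; 0/2; 2/0; 2/2
target 0/2 ∈ {SC,TSO,PSO}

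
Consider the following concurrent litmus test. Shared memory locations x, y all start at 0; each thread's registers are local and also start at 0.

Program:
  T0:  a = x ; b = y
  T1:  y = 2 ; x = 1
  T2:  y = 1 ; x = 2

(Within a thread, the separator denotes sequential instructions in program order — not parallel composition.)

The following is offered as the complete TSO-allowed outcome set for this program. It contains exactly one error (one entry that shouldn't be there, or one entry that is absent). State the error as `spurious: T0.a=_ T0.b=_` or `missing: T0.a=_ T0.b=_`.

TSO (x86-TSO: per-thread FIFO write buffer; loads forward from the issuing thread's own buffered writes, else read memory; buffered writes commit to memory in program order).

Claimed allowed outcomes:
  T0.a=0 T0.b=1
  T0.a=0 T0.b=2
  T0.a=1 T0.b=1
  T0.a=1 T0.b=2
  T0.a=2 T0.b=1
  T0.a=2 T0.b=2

outcome vector order: (T0.a,T0.b)
TSO: 7 outcomes — {0/0 0/1 0/2 1/1 1/2 2/1 2/2}
TSO∖claimed = {0/0}

missing: T0.a=0 T0.b=0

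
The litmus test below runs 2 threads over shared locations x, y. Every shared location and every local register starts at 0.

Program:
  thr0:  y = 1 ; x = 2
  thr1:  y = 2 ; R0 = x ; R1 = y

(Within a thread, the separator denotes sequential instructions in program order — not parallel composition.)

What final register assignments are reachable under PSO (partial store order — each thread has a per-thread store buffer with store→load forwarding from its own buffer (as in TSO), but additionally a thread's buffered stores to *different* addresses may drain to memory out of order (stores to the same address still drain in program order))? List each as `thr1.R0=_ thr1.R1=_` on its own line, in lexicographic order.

thr1.R0=0 thr1.R1=1
thr1.R0=0 thr1.R1=2
thr1.R0=2 thr1.R1=1
thr1.R0=2 thr1.R1=2

outcome vector order: (thr1.R0,thr1.R1)
|PSO outcomes| = 4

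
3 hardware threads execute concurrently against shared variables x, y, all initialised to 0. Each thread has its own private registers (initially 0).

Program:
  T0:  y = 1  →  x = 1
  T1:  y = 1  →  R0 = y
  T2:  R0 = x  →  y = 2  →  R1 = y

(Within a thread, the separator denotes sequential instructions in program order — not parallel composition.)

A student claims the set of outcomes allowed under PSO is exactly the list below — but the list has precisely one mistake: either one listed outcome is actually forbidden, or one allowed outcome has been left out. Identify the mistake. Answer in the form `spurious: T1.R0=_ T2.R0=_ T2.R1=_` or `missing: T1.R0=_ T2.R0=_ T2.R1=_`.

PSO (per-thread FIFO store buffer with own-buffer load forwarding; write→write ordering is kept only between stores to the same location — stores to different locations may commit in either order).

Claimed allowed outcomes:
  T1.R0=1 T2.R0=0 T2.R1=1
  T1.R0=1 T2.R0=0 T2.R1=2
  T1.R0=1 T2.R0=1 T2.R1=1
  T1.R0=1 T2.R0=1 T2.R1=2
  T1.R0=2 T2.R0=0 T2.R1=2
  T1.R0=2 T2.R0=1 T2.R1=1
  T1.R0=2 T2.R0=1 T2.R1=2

outcome vector order: (T1.R0,T2.R0,T2.R1)
PSO: 8 outcomes — {<1 0 1>, <1 0 2>, <1 1 1>, <1 1 2>, <2 0 1>, <2 0 2>, <2 1 1>, <2 1 2>}
PSO∖claimed = {<2 0 1>}

missing: T1.R0=2 T2.R0=0 T2.R1=1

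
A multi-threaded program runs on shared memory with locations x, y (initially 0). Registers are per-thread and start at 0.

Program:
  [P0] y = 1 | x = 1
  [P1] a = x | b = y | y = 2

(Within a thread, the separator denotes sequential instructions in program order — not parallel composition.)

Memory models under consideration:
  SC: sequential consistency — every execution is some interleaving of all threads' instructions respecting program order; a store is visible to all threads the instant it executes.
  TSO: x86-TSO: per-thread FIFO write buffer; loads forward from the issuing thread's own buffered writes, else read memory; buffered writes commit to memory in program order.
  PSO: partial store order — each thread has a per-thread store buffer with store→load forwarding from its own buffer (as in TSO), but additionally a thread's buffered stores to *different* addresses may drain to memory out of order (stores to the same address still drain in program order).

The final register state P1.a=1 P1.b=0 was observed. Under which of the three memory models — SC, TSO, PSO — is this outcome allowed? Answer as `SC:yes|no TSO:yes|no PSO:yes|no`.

outcome vector order: (P1.a,P1.b)
under SC → (0,0) (0,1) (1,1)
under TSO → (0,0) (0,1) (1,1)
under PSO → (0,0) (0,1) (1,0) (1,1)
target (1,0) ∈ {PSO}

SC:no TSO:no PSO:yes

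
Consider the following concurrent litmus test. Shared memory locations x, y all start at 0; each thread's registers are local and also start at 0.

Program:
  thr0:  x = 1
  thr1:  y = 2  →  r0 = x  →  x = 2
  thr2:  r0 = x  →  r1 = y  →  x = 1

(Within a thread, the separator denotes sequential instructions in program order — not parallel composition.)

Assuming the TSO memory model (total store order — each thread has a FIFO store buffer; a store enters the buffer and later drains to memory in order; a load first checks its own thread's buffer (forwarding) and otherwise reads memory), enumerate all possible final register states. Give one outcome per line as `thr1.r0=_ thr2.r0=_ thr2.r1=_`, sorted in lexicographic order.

thr1.r0=0 thr2.r0=0 thr2.r1=0
thr1.r0=0 thr2.r0=0 thr2.r1=2
thr1.r0=0 thr2.r0=1 thr2.r1=0
thr1.r0=0 thr2.r0=1 thr2.r1=2
thr1.r0=0 thr2.r0=2 thr2.r1=2
thr1.r0=1 thr2.r0=0 thr2.r1=0
thr1.r0=1 thr2.r0=0 thr2.r1=2
thr1.r0=1 thr2.r0=1 thr2.r1=0
thr1.r0=1 thr2.r0=1 thr2.r1=2
thr1.r0=1 thr2.r0=2 thr2.r1=2

outcome vector order: (thr1.r0,thr2.r0,thr2.r1)
|TSO outcomes| = 10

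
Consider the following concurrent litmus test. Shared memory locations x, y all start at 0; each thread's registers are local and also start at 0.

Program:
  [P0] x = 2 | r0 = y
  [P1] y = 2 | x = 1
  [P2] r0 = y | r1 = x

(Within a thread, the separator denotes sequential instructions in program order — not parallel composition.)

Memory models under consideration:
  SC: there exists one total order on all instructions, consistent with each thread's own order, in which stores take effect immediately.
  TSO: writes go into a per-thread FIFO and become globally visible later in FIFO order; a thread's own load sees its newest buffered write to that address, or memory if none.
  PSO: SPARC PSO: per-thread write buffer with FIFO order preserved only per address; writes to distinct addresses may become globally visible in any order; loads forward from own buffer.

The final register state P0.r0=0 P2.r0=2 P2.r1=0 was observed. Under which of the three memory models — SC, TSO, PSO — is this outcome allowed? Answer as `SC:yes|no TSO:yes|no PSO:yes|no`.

SC:no TSO:yes PSO:yes

outcome vector order: (P0.r0,P2.r0,P2.r1)
SC: 11 outcomes — {(0,0,0) (0,0,1) (0,0,2) (0,2,1) (0,2,2) (2,0,0) (2,0,1) (2,0,2) (2,2,0) (2,2,1) (2,2,2)}
TSO: 12 outcomes — {(0,0,0) (0,0,1) (0,0,2) (0,2,0) (0,2,1) (0,2,2) (2,0,0) (2,0,1) (2,0,2) (2,2,0) (2,2,1) (2,2,2)}
PSO: 12 outcomes — {(0,0,0) (0,0,1) (0,0,2) (0,2,0) (0,2,1) (0,2,2) (2,0,0) (2,0,1) (2,0,2) (2,2,0) (2,2,1) (2,2,2)}
target (0,2,0) ∈ {TSO,PSO}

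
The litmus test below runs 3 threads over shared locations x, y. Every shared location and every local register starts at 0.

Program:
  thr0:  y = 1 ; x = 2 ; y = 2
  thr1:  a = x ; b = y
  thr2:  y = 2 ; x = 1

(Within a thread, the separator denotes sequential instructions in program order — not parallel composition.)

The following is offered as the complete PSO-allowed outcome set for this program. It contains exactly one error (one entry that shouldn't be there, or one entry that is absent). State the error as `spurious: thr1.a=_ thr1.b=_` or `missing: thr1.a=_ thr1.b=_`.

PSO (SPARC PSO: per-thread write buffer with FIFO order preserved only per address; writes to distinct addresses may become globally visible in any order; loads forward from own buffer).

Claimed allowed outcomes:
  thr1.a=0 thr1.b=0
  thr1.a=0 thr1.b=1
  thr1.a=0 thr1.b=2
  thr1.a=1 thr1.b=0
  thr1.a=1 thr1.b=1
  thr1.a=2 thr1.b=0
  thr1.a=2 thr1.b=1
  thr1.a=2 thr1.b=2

outcome vector order: (thr1.a,thr1.b)
PSO (9): (0,0) (0,1) (0,2) (1,0) (1,1) (1,2) (2,0) (2,1) (2,2)
PSO∖claimed = {(1,2)}

missing: thr1.a=1 thr1.b=2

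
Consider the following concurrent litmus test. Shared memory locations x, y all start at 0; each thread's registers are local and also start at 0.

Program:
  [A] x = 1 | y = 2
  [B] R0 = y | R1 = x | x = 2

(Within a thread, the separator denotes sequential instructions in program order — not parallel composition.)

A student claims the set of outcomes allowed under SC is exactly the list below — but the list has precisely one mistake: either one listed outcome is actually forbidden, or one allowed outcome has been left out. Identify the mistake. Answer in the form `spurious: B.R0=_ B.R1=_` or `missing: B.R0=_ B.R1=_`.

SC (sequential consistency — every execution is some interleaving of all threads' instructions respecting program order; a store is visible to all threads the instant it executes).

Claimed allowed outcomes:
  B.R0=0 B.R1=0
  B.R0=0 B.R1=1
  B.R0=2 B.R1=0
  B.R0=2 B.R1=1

outcome vector order: (B.R0,B.R1)
SC: 3 outcomes — {00, 01, 21}
claimed∖SC = {20}

spurious: B.R0=2 B.R1=0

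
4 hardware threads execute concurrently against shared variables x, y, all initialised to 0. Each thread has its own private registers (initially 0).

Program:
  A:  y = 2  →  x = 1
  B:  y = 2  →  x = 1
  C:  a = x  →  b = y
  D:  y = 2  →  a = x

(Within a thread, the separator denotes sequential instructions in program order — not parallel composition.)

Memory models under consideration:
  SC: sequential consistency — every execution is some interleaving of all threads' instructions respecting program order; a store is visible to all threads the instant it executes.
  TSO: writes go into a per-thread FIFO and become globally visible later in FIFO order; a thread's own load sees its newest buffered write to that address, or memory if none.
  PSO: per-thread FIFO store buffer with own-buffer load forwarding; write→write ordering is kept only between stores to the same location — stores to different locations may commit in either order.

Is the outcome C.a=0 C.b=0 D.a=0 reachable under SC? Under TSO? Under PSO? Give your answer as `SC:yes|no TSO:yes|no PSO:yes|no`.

SC:yes TSO:yes PSO:yes

outcome vector order: (C.a,C.b,D.a)
SC: 6 outcomes — {000 001 020 021 120 121}
TSO: 6 outcomes — {000 001 020 021 120 121}
PSO: 8 outcomes — {000 001 020 021 100 101 120 121}
target 000 ∈ {SC,TSO,PSO}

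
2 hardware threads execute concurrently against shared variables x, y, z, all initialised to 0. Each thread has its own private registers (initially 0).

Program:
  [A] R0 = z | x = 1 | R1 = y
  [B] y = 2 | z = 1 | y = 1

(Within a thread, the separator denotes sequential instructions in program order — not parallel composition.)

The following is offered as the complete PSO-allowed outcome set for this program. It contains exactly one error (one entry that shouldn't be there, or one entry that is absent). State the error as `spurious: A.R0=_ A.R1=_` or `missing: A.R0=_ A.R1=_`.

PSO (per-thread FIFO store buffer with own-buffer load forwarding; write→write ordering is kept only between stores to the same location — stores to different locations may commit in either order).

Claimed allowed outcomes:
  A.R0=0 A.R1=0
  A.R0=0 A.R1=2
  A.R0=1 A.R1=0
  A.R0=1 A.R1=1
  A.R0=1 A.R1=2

missing: A.R0=0 A.R1=1

outcome vector order: (A.R0,A.R1)
under PSO → 00 01 02 10 11 12
PSO∖claimed = {01}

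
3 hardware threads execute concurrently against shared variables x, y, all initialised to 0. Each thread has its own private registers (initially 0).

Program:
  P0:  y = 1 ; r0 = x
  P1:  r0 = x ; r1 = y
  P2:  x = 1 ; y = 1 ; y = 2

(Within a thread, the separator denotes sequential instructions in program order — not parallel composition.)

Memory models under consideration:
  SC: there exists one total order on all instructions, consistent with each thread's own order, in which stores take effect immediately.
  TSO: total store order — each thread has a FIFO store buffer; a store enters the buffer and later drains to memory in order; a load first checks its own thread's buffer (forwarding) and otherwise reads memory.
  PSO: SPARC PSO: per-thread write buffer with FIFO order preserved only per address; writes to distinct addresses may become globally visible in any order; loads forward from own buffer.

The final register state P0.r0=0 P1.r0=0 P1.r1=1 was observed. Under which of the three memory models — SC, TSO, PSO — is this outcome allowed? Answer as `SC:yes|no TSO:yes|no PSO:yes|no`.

SC:yes TSO:yes PSO:yes

outcome vector order: (P0.r0,P1.r0,P1.r1)
[SC] allowed = {000, 001, 002, 011, 012, 100, 101, 102, 110, 111, 112}
[TSO] allowed = {000, 001, 002, 010, 011, 012, 100, 101, 102, 110, 111, 112}
[PSO] allowed = {000, 001, 002, 010, 011, 012, 100, 101, 102, 110, 111, 112}
target 001 ∈ {SC,TSO,PSO}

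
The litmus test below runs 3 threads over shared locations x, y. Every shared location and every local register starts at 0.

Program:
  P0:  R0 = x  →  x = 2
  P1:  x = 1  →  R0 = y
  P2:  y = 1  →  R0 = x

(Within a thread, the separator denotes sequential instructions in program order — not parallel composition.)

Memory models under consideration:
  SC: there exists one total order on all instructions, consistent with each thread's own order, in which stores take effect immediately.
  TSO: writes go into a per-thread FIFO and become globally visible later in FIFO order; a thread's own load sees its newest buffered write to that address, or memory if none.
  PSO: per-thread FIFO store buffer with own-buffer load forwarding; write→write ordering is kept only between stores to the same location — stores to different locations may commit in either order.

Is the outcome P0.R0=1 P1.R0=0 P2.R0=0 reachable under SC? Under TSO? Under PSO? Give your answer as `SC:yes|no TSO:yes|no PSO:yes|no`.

outcome vector order: (P0.R0,P1.R0,P2.R0)
SC: 10 outcomes — {0/0/1; 0/0/2; 0/1/0; 0/1/1; 0/1/2; 1/0/1; 1/0/2; 1/1/0; 1/1/1; 1/1/2}
TSO: 12 outcomes — {0/0/0; 0/0/1; 0/0/2; 0/1/0; 0/1/1; 0/1/2; 1/0/0; 1/0/1; 1/0/2; 1/1/0; 1/1/1; 1/1/2}
PSO: 12 outcomes — {0/0/0; 0/0/1; 0/0/2; 0/1/0; 0/1/1; 0/1/2; 1/0/0; 1/0/1; 1/0/2; 1/1/0; 1/1/1; 1/1/2}
target 1/0/0 ∈ {TSO,PSO}

SC:no TSO:yes PSO:yes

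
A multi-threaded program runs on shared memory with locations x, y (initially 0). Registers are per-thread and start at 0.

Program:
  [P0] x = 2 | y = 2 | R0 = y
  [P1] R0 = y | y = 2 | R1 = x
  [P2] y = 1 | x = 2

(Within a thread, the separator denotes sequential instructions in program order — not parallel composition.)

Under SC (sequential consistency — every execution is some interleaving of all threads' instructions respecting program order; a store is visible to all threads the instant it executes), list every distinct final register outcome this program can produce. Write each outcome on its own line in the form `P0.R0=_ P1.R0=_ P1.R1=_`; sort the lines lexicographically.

outcome vector order: (P0.R0,P1.R0,P1.R1)
|SC outcomes| = 9

P0.R0=1 P1.R0=0 P1.R1=0
P0.R0=1 P1.R0=0 P1.R1=2
P0.R0=1 P1.R0=1 P1.R1=2
P0.R0=1 P1.R0=2 P1.R1=2
P0.R0=2 P1.R0=0 P1.R1=0
P0.R0=2 P1.R0=0 P1.R1=2
P0.R0=2 P1.R0=1 P1.R1=0
P0.R0=2 P1.R0=1 P1.R1=2
P0.R0=2 P1.R0=2 P1.R1=2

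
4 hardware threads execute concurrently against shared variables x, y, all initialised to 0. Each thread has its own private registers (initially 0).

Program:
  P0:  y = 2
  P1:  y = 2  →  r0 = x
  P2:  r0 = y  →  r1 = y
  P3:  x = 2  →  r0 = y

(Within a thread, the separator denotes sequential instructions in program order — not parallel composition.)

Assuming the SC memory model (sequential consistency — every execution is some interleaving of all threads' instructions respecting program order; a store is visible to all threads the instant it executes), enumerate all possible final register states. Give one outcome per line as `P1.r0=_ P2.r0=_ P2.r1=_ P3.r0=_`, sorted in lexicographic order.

P1.r0=0 P2.r0=0 P2.r1=0 P3.r0=2
P1.r0=0 P2.r0=0 P2.r1=2 P3.r0=2
P1.r0=0 P2.r0=2 P2.r1=2 P3.r0=2
P1.r0=2 P2.r0=0 P2.r1=0 P3.r0=0
P1.r0=2 P2.r0=0 P2.r1=0 P3.r0=2
P1.r0=2 P2.r0=0 P2.r1=2 P3.r0=0
P1.r0=2 P2.r0=0 P2.r1=2 P3.r0=2
P1.r0=2 P2.r0=2 P2.r1=2 P3.r0=0
P1.r0=2 P2.r0=2 P2.r1=2 P3.r0=2

outcome vector order: (P1.r0,P2.r0,P2.r1,P3.r0)
|SC outcomes| = 9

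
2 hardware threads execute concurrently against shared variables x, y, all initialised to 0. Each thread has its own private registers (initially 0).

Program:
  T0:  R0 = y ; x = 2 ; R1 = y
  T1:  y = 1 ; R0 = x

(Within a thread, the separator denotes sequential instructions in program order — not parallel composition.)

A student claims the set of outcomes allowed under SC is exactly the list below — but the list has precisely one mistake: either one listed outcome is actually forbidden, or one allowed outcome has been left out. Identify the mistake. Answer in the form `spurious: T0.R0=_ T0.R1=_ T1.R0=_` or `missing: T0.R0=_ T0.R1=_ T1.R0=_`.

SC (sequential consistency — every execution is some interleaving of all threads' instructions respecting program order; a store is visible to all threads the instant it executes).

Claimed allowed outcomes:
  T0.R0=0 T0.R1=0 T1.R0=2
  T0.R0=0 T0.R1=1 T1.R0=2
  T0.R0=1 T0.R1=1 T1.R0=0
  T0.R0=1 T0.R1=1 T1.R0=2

outcome vector order: (T0.R0,T0.R1,T1.R0)
[SC] allowed = {<0 0 2>, <0 1 0>, <0 1 2>, <1 1 0>, <1 1 2>}
SC∖claimed = {<0 1 0>}

missing: T0.R0=0 T0.R1=1 T1.R0=0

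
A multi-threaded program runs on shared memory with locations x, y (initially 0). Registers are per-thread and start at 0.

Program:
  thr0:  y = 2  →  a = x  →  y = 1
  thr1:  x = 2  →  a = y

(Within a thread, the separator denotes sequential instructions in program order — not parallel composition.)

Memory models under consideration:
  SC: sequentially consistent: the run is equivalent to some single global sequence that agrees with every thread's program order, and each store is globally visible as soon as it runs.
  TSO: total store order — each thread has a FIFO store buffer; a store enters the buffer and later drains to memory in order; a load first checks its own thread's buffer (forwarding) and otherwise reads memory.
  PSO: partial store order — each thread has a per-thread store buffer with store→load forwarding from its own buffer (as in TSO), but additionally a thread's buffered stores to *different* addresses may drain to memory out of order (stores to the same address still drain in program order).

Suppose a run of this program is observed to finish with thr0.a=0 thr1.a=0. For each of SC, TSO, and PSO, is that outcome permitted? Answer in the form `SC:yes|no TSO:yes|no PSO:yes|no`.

outcome vector order: (thr0.a,thr1.a)
[SC] allowed = {(0,1), (0,2), (2,0), (2,1), (2,2)}
[TSO] allowed = {(0,0), (0,1), (0,2), (2,0), (2,1), (2,2)}
[PSO] allowed = {(0,0), (0,1), (0,2), (2,0), (2,1), (2,2)}
target (0,0) ∈ {TSO,PSO}

SC:no TSO:yes PSO:yes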